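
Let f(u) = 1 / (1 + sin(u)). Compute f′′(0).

Expand as Σ (-1)^k u^k with u equal to the inner function's series.
The coefficient of u^2 in the expansion is 1, so f′′(0) = 2! * (1) = 2.

2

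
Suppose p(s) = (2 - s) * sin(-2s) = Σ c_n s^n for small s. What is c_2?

2

Multiply each power in the prefactor through the base expansion.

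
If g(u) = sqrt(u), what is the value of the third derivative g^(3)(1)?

Differentiate repeatedly and evaluate at the center.
The coefficient of (u - 1)^3 in the expansion is 1/16, so g′′′(1) = 3! * (1/16) = 3/8.

3/8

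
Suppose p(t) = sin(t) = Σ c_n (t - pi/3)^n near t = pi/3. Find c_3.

-1/12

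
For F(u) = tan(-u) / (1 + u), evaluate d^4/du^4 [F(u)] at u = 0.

Take the Cauchy product of the two expansions.
The coefficient of u^4 in the expansion is 4/3, so F^(4)(0) = 4! * (4/3) = 32.

32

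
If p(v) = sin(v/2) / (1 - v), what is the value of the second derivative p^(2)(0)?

1

Write out both Maclaurin series and multiply, keeping only the needed powers.
From the series, [v^2] p = 1/2; multiply by 2! = 2 to get 1.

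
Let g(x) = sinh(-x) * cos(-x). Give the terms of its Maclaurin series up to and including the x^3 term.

x^3/3 - x

Expand each factor separately, then convolve coefficients.
[x^0] = 0;  [x^1] = -1;  [x^2] = 0;  [x^3] = 1/3.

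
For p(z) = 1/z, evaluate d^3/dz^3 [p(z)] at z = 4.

Use the known series and substitute for the argument.
The coefficient of (z - 4)^3 in the expansion is -1/256, so p′′′(4) = 3! * (-1/256) = -3/128.

-3/128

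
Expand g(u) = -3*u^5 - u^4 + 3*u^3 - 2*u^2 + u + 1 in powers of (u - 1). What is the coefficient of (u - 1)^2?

g(1) = -1
g′(1) = -13
g′′(1) = -58
So c_2 = g′′(1)/2! = -29.

-29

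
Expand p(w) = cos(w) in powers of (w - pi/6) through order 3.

(w - pi/6)^3/12 - sqrt(3)*(w - pi/6)^2/4 - (w - pi/6)/2 + sqrt(3)/2

Apply the Taylor formula c_k = f^(k)(a)/k!.
[(w - pi/6)^0] = sqrt(3)/2;  [(w - pi/6)^1] = -1/2;  [(w - pi/6)^2] = -sqrt(3)/4;  [(w - pi/6)^3] = 1/12.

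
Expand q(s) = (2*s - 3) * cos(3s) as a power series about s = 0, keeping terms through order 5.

Shift and add copies of the series according to the polynomial's terms.

27*s^5/4 - 81*s^4/8 - 9*s^3 + 27*s^2/2 + 2*s - 3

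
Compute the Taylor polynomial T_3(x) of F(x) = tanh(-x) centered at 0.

x^3/3 - x

F(0) = 0
F′(0) = -1
F′′(0) = 0
F′′′(0) = 2
The Taylor polynomial is Σ F^(k)(0)/k! · x^k.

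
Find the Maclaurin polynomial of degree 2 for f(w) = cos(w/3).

1 - w^2/18

Compute the successive derivatives at the expansion point and divide by k!.
f(0) = 1
f′(0) = 0
f′′(0) = -1/9
Then c_k = f^(k)(0)/k! gives each Taylor coefficient.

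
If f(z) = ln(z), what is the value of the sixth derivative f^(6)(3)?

Apply the Taylor formula c_k = f^(k)(a)/k!.
The coefficient of (z - 3)^6 in the expansion is -1/4374, so f^(6)(3) = 6! * (-1/4374) = -40/243.

-40/243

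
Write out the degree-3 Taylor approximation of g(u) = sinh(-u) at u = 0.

g(0) = 0
g′(0) = -1
g′′(0) = 0
g′′′(0) = -1

-u^3/6 - u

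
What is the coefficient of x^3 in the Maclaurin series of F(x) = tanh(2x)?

[x^0] = 0;  [x^1] = 2;  [x^2] = 0;  [x^3] = -8/3.

-8/3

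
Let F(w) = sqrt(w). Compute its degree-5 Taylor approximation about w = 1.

7*(w - 1)^5/256 - 5*(w - 1)^4/128 + (w - 1)^3/16 - (w - 1)^2/8 + (w - 1)/2 + 1

Compute the successive derivatives at the expansion point and divide by k!.
F(1) = 1
F′(1) = 1/2
F′′(1) = -1/4
F′′′(1) = 3/8
F^(4)(1) = -15/16
F^(5)(1) = 105/32
The Taylor polynomial is Σ F^(k)(1)/k! · (w - 1)^k.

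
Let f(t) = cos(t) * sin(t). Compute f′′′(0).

Multiply the two series term by term and collect like powers.
The coefficient of t^3 in the expansion is -2/3, so f′′′(0) = 3! * (-2/3) = -4.

-4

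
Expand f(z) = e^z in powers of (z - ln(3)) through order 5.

(z - ln(3))^5/40 + (z - ln(3))^4/8 + (z - ln(3))^3/2 + 3*(z - ln(3))^2/2 + 3*(z - ln(3)) + 3

Compute the successive derivatives at the expansion point and divide by k!.
f(ln(3)) = 3
f′(ln(3)) = 3
f′′(ln(3)) = 3
f′′′(ln(3)) = 3
f^(4)(ln(3)) = 3
f^(5)(ln(3)) = 3
Then c_k = f^(k)(ln(3))/k! gives each Taylor coefficient.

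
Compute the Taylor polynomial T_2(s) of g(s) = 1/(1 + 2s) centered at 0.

Apply the Taylor formula c_k = f^(k)(a)/k!.
g(0) = 1
g′(0) = -2
g′′(0) = 8
Dividing each by k! gives the coefficients c_0, ..., c_2.

4*s^2 - 2*s + 1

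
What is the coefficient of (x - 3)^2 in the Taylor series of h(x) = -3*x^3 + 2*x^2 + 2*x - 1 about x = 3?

-25

h(3) = -58
h′(3) = -67
h′′(3) = -50
Dividing each by k! gives the coefficients c_0, ..., c_2.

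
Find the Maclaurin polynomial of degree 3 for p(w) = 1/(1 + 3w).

-27*w^3 + 9*w^2 - 3*w + 1

p(0) = 1
p′(0) = -3
p′′(0) = 18
p′′′(0) = -162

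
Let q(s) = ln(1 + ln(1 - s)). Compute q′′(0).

Let u equal the inner series; expand the outer function in u and truncate.
From the series, [s^2] q = -1; multiply by 2! = 2 to get -2.

-2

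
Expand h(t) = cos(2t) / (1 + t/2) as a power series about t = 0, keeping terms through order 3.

Multiply the two series term by term and collect like powers.
h(0) = 1
h′(0) = -1/2
h′′(0) = -7/2
h′′′(0) = 21/4

7*t^3/8 - 7*t^2/4 - t/2 + 1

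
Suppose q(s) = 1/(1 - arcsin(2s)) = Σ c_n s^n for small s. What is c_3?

Compose series: expand the inner function first, then feed it into the outer expansion.
q(0) = 1
q′(0) = 2
q′′(0) = 8
q′′′(0) = 56
So c_3 = q′′′(0)/3! = 28/3.

28/3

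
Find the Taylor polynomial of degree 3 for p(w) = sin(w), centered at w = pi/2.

Use the known series and substitute for the argument.
p(pi/2) = 1
p′(pi/2) = 0
p′′(pi/2) = -1
p′′′(pi/2) = 0
The Taylor polynomial is Σ p^(k)(pi/2)/k! · (w - pi/2)^k.

1 - (w - pi/2)^2/2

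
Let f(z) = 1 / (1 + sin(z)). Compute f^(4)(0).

Use the geometric series for the reciprocal, then substitute.
The coefficient of z^4 in the expansion is 2/3, so f^(4)(0) = 4! * (2/3) = 16.

16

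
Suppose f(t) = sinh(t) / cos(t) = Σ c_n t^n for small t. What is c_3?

Invert the denominator's series and multiply.
f(0) = 0
f′(0) = 1
f′′(0) = 0
f′′′(0) = 4
Then c_k = f^(k)(0)/k! gives each Taylor coefficient.

2/3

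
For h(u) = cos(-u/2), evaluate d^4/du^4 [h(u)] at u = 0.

The coefficient of u^4 in the expansion is 1/384, so h^(4)(0) = 4! * (1/384) = 1/16.

1/16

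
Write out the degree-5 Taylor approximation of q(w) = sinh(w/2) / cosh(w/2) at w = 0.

w^5/240 - w^3/24 + w/2

Write the quotient as an unknown series and match coefficients against numerator = denominator · series.
q(0) = 0
q′(0) = 1/2
q′′(0) = 0
q′′′(0) = -1/4
q^(4)(0) = 0
q^(5)(0) = 1/2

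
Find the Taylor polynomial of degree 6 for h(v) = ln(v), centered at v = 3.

-(v - 3)^6/4374 + (v - 3)^5/1215 - (v - 3)^4/324 + (v - 3)^3/81 - (v - 3)^2/18 + (v - 3)/3 + ln(3)

h(3) = ln(3)
h′(3) = 1/3
h′′(3) = -1/9
h′′′(3) = 2/27
h^(4)(3) = -2/27
h^(5)(3) = 8/81
h^(6)(3) = -40/243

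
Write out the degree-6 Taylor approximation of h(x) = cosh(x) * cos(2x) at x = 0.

13*x^6/80 - 7*x^4/24 - 3*x^2/2 + 1

Multiply the two series term by term and collect like powers.
h(0) = 1
h′(0) = 0
h′′(0) = -3
h′′′(0) = 0
h^(4)(0) = -7
h^(5)(0) = 0
h^(6)(0) = 117
Then c_k = h^(k)(0)/k! gives each Taylor coefficient.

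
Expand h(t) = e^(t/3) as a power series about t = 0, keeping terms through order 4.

t^4/1944 + t^3/162 + t^2/18 + t/3 + 1

h(0) = 1
h′(0) = 1/3
h′′(0) = 1/9
h′′′(0) = 1/27
h^(4)(0) = 1/81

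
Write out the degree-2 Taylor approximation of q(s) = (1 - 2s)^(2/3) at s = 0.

-4*s^2/9 - 4*s/3 + 1

q(0) = 1
q′(0) = -4/3
q′′(0) = -8/9
The Taylor polynomial is Σ q^(k)(0)/k! · s^k.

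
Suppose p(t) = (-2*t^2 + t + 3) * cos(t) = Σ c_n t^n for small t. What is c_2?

-7/2

Multiply each power in the prefactor through the base expansion.
p(0) = 3
p′(0) = 1
p′′(0) = -7
The Taylor polynomial is Σ p^(k)(0)/k! · t^k.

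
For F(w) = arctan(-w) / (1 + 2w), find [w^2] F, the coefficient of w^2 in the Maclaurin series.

2

Expand each factor separately, then convolve coefficients.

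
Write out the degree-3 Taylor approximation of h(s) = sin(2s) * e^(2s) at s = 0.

8*s^3/3 + 4*s^2 + 2*s

Take the Cauchy product of the two expansions.
h(0) = 0
h′(0) = 2
h′′(0) = 8
h′′′(0) = 16
Then c_k = h^(k)(0)/k! gives each Taylor coefficient.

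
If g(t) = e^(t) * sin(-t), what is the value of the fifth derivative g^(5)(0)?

4

Take the Cauchy product of the two expansions.
The coefficient of t^5 in the expansion is 1/30, so g^(5)(0) = 5! * (1/30) = 4.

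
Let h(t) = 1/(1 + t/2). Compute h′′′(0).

Compute the successive derivatives at the expansion point and divide by k!.
From the series, [t^3] h = -1/8; multiply by 3! = 6 to get -3/4.

-3/4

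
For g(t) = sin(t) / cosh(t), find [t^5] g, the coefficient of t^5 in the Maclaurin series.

3/10

Write the quotient as an unknown series and match coefficients against numerator = denominator · series.
So c_5 = g^(5)(0)/5! = 3/10.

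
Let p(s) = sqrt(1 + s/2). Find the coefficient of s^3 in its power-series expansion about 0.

Compute the successive derivatives at the expansion point and divide by k!.
p(0) = 1
p′(0) = 1/4
p′′(0) = -1/16
p′′′(0) = 3/64

1/128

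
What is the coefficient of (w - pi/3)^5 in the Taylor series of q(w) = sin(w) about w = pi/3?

1/240

q(pi/3) = sqrt(3)/2
q′(pi/3) = 1/2
q′′(pi/3) = -sqrt(3)/2
q′′′(pi/3) = -1/2
q^(4)(pi/3) = sqrt(3)/2
q^(5)(pi/3) = 1/2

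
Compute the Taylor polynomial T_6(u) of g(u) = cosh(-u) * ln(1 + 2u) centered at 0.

Take the Cauchy product of the two expansions.
g(0) = 0
g′(0) = 2
g′′(0) = -4
g′′′(0) = 22
g^(4)(0) = -120
g^(5)(0) = 938
g^(6)(0) = -9180
Then c_k = g^(k)(0)/k! gives each Taylor coefficient.

-51*u^6/4 + 469*u^5/60 - 5*u^4 + 11*u^3/3 - 2*u^2 + 2*u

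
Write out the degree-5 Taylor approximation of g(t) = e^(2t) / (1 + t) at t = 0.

Take the Cauchy product of the two expansions.

-t^5/15 + t^4/3 + t^3/3 + t^2 + t + 1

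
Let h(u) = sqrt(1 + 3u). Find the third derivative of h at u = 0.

81/8

Use the known series and substitute for the argument.
The coefficient of u^3 in the expansion is 27/16, so h′′′(0) = 3! * (27/16) = 81/8.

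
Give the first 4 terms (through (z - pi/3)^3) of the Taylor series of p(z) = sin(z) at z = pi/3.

-(z - pi/3)^3/12 - sqrt(3)*(z - pi/3)^2/4 + (z - pi/3)/2 + sqrt(3)/2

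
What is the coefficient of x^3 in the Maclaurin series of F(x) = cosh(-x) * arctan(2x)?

Multiply the two series term by term and collect like powers.
F(0) = 0
F′(0) = 2
F′′(0) = 0
F′′′(0) = -10
So c_3 = F′′′(0)/3! = -5/3.

-5/3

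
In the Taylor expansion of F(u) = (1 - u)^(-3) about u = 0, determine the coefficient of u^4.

Differentiate repeatedly and evaluate at the center.
[u^0] = 1;  [u^1] = 3;  [u^2] = 6;  [u^3] = 10;  [u^4] = 15.
So c_4 = F^(4)(0)/4! = 15.

15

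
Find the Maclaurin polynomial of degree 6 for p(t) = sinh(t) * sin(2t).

Multiply the two series term by term and collect like powers.

11*t^6/180 - t^4 + 2*t^2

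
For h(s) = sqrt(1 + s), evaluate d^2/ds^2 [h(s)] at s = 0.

-1/4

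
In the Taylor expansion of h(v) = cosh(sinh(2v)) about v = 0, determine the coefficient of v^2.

Compose series: expand the inner function first, then feed it into the outer expansion.
So c_2 = h′′(0)/2! = 2.

2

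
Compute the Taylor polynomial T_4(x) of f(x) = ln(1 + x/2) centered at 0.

-x^4/64 + x^3/24 - x^2/8 + x/2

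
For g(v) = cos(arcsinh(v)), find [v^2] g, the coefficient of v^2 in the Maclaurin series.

-1/2

Substitute the inner expansion into the outer series and collect powers.
g(0) = 1
g′(0) = 0
g′′(0) = -1
Then c_k = g^(k)(0)/k! gives each Taylor coefficient.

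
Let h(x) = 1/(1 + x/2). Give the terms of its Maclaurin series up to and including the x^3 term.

-x^3/8 + x^2/4 - x/2 + 1

Differentiate repeatedly and evaluate at the center.
h(0) = 1
h′(0) = -1/2
h′′(0) = 1/2
h′′′(0) = -3/4
Dividing each by k! gives the coefficients c_0, ..., c_3.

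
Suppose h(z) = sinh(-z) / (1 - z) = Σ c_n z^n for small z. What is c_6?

Write out both Maclaurin series and multiply, keeping only the needed powers.
h(0) = 0
h′(0) = -1
h′′(0) = -2
h′′′(0) = -7
h^(4)(0) = -28
h^(5)(0) = -141
h^(6)(0) = -846
So c_6 = h^(6)(0)/6! = -47/40.

-47/40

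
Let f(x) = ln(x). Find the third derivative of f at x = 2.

1/4

The coefficient of (x - 2)^3 in the expansion is 1/24, so f′′′(2) = 3! * (1/24) = 1/4.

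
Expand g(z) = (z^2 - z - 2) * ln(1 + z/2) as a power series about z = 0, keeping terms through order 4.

Multiply each power in the prefactor through the base expansion.
g(0) = 0
g′(0) = -1
g′′(0) = -1/2
g′′′(0) = 13/4
g^(4)(0) = -13/4
Then c_k = g^(k)(0)/k! gives each Taylor coefficient.

-13*z^4/96 + 13*z^3/24 - z^2/4 - z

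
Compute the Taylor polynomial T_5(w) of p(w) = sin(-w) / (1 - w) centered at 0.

-101*w^5/120 - 5*w^4/6 - 5*w^3/6 - w^2 - w

Multiply the numerator's expansion by the denominator's geometric series.
p(0) = 0
p′(0) = -1
p′′(0) = -2
p′′′(0) = -5
p^(4)(0) = -20
p^(5)(0) = -101
Dividing each by k! gives the coefficients c_0, ..., c_5.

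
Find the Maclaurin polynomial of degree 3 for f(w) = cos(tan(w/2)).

1 - w^2/8

Plug the Maclaurin series of the inner function into that of the outer and collect terms.
[w^0] = 1;  [w^1] = 0;  [w^2] = -1/8;  [w^3] = 0.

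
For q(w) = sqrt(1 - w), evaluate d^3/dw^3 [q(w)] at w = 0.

-3/8

The coefficient of w^3 in the expansion is -1/16, so q′′′(0) = 3! * (-1/16) = -3/8.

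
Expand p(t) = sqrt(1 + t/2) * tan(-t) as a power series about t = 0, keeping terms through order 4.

-35*t^4/384 - 29*t^3/96 - t^2/4 - t

Expand each factor separately, then convolve coefficients.
p(0) = 0
p′(0) = -1
p′′(0) = -1/2
p′′′(0) = -29/16
p^(4)(0) = -35/16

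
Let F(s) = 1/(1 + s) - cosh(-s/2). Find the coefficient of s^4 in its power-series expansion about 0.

383/384

Combine the two series term by term.
[s^0] = 0;  [s^1] = -1;  [s^2] = 7/8;  [s^3] = -1;  [s^4] = 383/384.
So c_4 = F^(4)(0)/4! = 383/384.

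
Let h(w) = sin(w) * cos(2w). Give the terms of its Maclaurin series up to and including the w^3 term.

-13*w^3/6 + w

Write out both Maclaurin series and multiply, keeping only the needed powers.
h(0) = 0
h′(0) = 1
h′′(0) = 0
h′′′(0) = -13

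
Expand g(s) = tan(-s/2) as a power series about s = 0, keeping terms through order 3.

-s^3/24 - s/2

Compute the successive derivatives at the expansion point and divide by k!.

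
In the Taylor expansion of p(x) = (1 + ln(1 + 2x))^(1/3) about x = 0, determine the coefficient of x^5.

Compose series: expand the inner function first, then feed it into the outer expansion.
[x^0] = 1;  [x^1] = 2/3;  [x^2] = -10/9;  [x^3] = 184/81;  [x^4] = -1240/243;  [x^5] = 44296/3645.

44296/3645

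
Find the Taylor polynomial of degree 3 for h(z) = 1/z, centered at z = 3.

-(z - 3)^3/81 + (z - 3)^2/27 - (z - 3)/9 + 1/3

Use the known series and substitute for the argument.
h(3) = 1/3
h′(3) = -1/9
h′′(3) = 2/27
h′′′(3) = -2/27
Then c_k = h^(k)(3)/k! gives each Taylor coefficient.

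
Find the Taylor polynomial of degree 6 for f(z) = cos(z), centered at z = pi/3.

f(pi/3) = 1/2
f′(pi/3) = -sqrt(3)/2
f′′(pi/3) = -1/2
f′′′(pi/3) = sqrt(3)/2
f^(4)(pi/3) = 1/2
f^(5)(pi/3) = -sqrt(3)/2
f^(6)(pi/3) = -1/2
The Taylor polynomial is Σ f^(k)(pi/3)/k! · (z - pi/3)^k.

-(z - pi/3)^6/1440 - sqrt(3)*(z - pi/3)^5/240 + (z - pi/3)^4/48 + sqrt(3)*(z - pi/3)^3/12 - (z - pi/3)^2/4 - sqrt(3)*(z - pi/3)/2 + 1/2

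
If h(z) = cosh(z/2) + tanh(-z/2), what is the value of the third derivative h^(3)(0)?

1/4

Combine the two series term by term.
The coefficient of z^3 in the expansion is 1/24, so h′′′(0) = 3! * (1/24) = 1/4.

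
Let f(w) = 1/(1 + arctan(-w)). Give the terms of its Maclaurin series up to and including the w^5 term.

w^5/5 + w^4/3 + 2*w^3/3 + w^2 + w + 1

Let u equal the inner series; expand the outer function in u and truncate.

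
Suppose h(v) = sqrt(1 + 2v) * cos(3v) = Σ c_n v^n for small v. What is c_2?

Multiply the two series term by term and collect like powers.
h(0) = 1
h′(0) = 1
h′′(0) = -10

-5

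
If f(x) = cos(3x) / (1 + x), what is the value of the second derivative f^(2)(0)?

-7

Multiply the two series term by term and collect like powers.
From the series, [x^2] f = -7/2; multiply by 2! = 2 to get -7.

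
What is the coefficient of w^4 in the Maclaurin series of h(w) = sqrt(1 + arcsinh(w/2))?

Substitute the inner expansion into the outer series and collect powers.
[w^0] = 1;  [w^1] = 1/4;  [w^2] = -1/32;  [w^3] = -1/384;  [w^4] = 1/6144.

1/6144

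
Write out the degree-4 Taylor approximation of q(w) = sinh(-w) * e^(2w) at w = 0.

Multiply the two series term by term and collect like powers.
[w^0] = 0;  [w^1] = -1;  [w^2] = -2;  [w^3] = -13/6;  [w^4] = -5/3.

-5*w^4/3 - 13*w^3/6 - 2*w^2 - w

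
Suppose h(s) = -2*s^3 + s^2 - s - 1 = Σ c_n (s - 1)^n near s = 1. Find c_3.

-2

[(s - 1)^0] = -3;  [(s - 1)^1] = -5;  [(s - 1)^2] = -5;  [(s - 1)^3] = -2.
So c_3 = h′′′(1)/3! = -2.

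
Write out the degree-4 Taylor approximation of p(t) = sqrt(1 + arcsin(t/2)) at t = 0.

Plug the Maclaurin series of the inner function into that of the outer and collect terms.
p(0) = 1
p′(0) = 1/4
p′′(0) = -1/16
p′′′(0) = 7/64
p^(4)(0) = -31/256

-31*t^4/6144 + 7*t^3/384 - t^2/32 + t/4 + 1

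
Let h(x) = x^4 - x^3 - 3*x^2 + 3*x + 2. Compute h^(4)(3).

24

The coefficient of (x - 3)^4 in the expansion is 1, so h^(4)(3) = 4! * (1) = 24.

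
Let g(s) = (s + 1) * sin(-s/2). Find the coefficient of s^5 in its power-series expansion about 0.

-1/3840

Distribute the polynomial across the series and collect like powers.
g(0) = 0
g′(0) = -1/2
g′′(0) = -1
g′′′(0) = 1/8
g^(4)(0) = 1/2
g^(5)(0) = -1/32
The Taylor polynomial is Σ g^(k)(0)/k! · s^k.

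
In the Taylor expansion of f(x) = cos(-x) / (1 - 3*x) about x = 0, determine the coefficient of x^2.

17/2

Multiply the numerator's expansion by the denominator's geometric series.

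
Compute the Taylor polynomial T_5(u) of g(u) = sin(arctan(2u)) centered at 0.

Plug the Maclaurin series of the inner function into that of the outer and collect terms.
[u^0] = 0;  [u^1] = 2;  [u^2] = 0;  [u^3] = -4;  [u^4] = 0;  [u^5] = 12.

12*u^5 - 4*u^3 + 2*u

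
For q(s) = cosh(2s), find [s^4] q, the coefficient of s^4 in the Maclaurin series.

2/3

q(0) = 1
q′(0) = 0
q′′(0) = 4
q′′′(0) = 0
q^(4)(0) = 16
So c_4 = q^(4)(0)/4! = 2/3.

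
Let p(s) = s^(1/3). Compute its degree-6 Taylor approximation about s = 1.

p(1) = 1
p′(1) = 1/3
p′′(1) = -2/9
p′′′(1) = 10/27
p^(4)(1) = -80/81
p^(5)(1) = 880/243
p^(6)(1) = -12320/729
Then c_k = p^(k)(1)/k! gives each Taylor coefficient.

-154*(s - 1)^6/6561 + 22*(s - 1)^5/729 - 10*(s - 1)^4/243 + 5*(s - 1)^3/81 - (s - 1)^2/9 + (s - 1)/3 + 1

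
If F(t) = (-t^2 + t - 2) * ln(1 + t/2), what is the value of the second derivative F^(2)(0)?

Shift and add copies of the series according to the polynomial's terms.
The coefficient of t^2 in the expansion is 3/4, so F′′(0) = 2! * (3/4) = 3/2.

3/2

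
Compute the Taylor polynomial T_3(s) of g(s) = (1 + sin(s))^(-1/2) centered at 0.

Substitute the inner expansion into the outer series and collect powers.
g(0) = 1
g′(0) = -1/2
g′′(0) = 3/4
g′′′(0) = -11/8

-11*s^3/48 + 3*s^2/8 - s/2 + 1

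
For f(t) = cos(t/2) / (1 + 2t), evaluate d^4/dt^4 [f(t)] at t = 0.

Write out both Maclaurin series and multiply, keeping only the needed powers.
The coefficient of t^4 in the expansion is 5953/384, so f^(4)(0) = 4! * (5953/384) = 5953/16.

5953/16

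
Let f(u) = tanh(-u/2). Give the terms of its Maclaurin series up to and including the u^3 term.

u^3/24 - u/2

Use the known series and substitute for the argument.
f(0) = 0
f′(0) = -1/2
f′′(0) = 0
f′′′(0) = 1/4
Dividing each by k! gives the coefficients c_0, ..., c_3.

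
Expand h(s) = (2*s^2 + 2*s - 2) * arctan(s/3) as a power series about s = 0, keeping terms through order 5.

Multiply each power in the prefactor through the base expansion.

-32*s^5/1215 - 2*s^4/81 + 56*s^3/81 + 2*s^2/3 - 2*s/3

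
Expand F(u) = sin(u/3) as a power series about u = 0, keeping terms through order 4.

-u^3/162 + u/3

Apply the Taylor formula c_k = f^(k)(a)/k!.
F(0) = 0
F′(0) = 1/3
F′′(0) = 0
F′′′(0) = -1/27
F^(4)(0) = 0
The Taylor polynomial is Σ F^(k)(0)/k! · u^k.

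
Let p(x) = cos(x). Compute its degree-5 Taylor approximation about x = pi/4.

[(x - pi/4)^0] = sqrt(2)/2;  [(x - pi/4)^1] = -sqrt(2)/2;  [(x - pi/4)^2] = -sqrt(2)/4;  [(x - pi/4)^3] = sqrt(2)/12;  [(x - pi/4)^4] = sqrt(2)/48;  [(x - pi/4)^5] = -sqrt(2)/240.

-sqrt(2)*(x - pi/4)^5/240 + sqrt(2)*(x - pi/4)^4/48 + sqrt(2)*(x - pi/4)^3/12 - sqrt(2)*(x - pi/4)^2/4 - sqrt(2)*(x - pi/4)/2 + sqrt(2)/2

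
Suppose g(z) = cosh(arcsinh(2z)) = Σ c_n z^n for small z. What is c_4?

Substitute the inner expansion into the outer series and collect powers.

-2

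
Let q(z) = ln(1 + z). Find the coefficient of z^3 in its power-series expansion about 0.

1/3

q(0) = 0
q′(0) = 1
q′′(0) = -1
q′′′(0) = 2
So c_3 = q′′′(0)/3! = 1/3.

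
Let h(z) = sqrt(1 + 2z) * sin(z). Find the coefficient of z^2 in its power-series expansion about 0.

Take the Cauchy product of the two expansions.
h(0) = 0
h′(0) = 1
h′′(0) = 2
So c_2 = h′′(0)/2! = 1.

1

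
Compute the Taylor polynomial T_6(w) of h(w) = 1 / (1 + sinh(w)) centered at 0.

77*w^6/45 - 181*w^5/120 + 4*w^4/3 - 7*w^3/6 + w^2 - w + 1

Write 1/(1+u) = 1 - u + u^2 - u^3 + ... and substitute the series for u.
h(0) = 1
h′(0) = -1
h′′(0) = 2
h′′′(0) = -7
h^(4)(0) = 32
h^(5)(0) = -181
h^(6)(0) = 1232
Then c_k = h^(k)(0)/k! gives each Taylor coefficient.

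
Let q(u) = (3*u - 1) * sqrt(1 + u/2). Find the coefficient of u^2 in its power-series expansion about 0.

25/32

Distribute the polynomial across the series and collect like powers.
q(0) = -1
q′(0) = 11/4
q′′(0) = 25/16
So c_2 = q′′(0)/2! = 25/32.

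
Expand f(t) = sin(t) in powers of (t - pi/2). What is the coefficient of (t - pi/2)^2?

-1/2

f(pi/2) = 1
f′(pi/2) = 0
f′′(pi/2) = -1
So c_2 = f′′(pi/2)/2! = -1/2.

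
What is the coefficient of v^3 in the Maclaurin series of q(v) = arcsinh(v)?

[v^0] = 0;  [v^1] = 1;  [v^2] = 0;  [v^3] = -1/6.
So c_3 = q′′′(0)/3! = -1/6.

-1/6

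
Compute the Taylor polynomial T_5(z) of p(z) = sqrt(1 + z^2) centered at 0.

p(0) = 1
p′(0) = 0
p′′(0) = 1
p′′′(0) = 0
p^(4)(0) = -3
p^(5)(0) = 0

-z^4/8 + z^2/2 + 1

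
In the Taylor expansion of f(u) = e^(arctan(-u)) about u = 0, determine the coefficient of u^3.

1/6

Substitute the inner expansion into the outer series and collect powers.
f(0) = 1
f′(0) = -1
f′′(0) = 1
f′′′(0) = 1
So c_3 = f′′′(0)/3! = 1/6.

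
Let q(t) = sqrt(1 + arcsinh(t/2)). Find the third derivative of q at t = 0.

-1/64

Plug the Maclaurin series of the inner function into that of the outer and collect terms.
The coefficient of t^3 in the expansion is -1/384, so q′′′(0) = 3! * (-1/384) = -1/64.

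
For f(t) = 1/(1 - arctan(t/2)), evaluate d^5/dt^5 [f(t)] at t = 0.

3/4

Substitute the inner expansion into the outer series and collect powers.
From the series, [t^5] f = 1/160; multiply by 5! = 120 to get 3/4.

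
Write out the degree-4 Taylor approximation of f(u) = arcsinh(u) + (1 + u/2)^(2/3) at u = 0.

-7*u^4/3888 - 13*u^3/81 - u^2/36 + 4*u/3 + 1

Add the two expansions coefficient-wise.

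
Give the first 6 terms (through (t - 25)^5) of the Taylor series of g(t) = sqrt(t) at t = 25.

7*(t - 25)^5/500000000 - (t - 25)^4/2000000 + (t - 25)^3/50000 - (t - 25)^2/1000 + (t - 25)/10 + 5

Differentiate repeatedly and evaluate at the center.
g(25) = 5
g′(25) = 1/10
g′′(25) = -1/500
g′′′(25) = 3/25000
g^(4)(25) = -3/250000
g^(5)(25) = 21/12500000
Then c_k = g^(k)(25)/k! gives each Taylor coefficient.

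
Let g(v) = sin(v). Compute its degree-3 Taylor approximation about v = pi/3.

Use the known series and substitute for the argument.

-(v - pi/3)^3/12 - sqrt(3)*(v - pi/3)^2/4 + (v - pi/3)/2 + sqrt(3)/2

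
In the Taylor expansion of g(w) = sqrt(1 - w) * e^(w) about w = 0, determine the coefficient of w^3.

Take the Cauchy product of the two expansions.
So c_3 = g′′′(0)/3! = -13/48.

-13/48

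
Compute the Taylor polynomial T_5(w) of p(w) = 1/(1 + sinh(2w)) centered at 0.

Plug the Maclaurin series of the inner function into that of the outer and collect terms.
p(0) = 1
p′(0) = -2
p′′(0) = 8
p′′′(0) = -56
p^(4)(0) = 512
p^(5)(0) = -5792
Then c_k = p^(k)(0)/k! gives each Taylor coefficient.

-724*w^5/15 + 64*w^4/3 - 28*w^3/3 + 4*w^2 - 2*w + 1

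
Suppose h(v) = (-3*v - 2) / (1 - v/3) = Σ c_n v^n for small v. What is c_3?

Distribute the polynomial across the series and collect like powers.
h(0) = -2
h′(0) = -11/3
h′′(0) = -22/9
h′′′(0) = -22/9
So c_3 = h′′′(0)/3! = -11/27.

-11/27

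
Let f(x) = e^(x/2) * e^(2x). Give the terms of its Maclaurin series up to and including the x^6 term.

Write out both Maclaurin series and multiply, keeping only the needed powers.
f(0) = 1
f′(0) = 5/2
f′′(0) = 25/4
f′′′(0) = 125/8
f^(4)(0) = 625/16
f^(5)(0) = 3125/32
f^(6)(0) = 15625/64

3125*x^6/9216 + 625*x^5/768 + 625*x^4/384 + 125*x^3/48 + 25*x^2/8 + 5*x/2 + 1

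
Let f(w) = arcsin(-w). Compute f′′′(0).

From the series, [w^3] f = -1/6; multiply by 3! = 6 to get -1.

-1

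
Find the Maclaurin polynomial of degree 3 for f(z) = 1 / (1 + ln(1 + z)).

Use the geometric series for the reciprocal, then substitute.

-7*z^3/3 + 3*z^2/2 - z + 1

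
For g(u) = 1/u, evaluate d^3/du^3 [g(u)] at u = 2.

-3/8

The coefficient of (u - 2)^3 in the expansion is -1/16, so g′′′(2) = 3! * (-1/16) = -3/8.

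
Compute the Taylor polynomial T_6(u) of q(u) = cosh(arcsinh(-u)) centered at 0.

Compose series: expand the inner function first, then feed it into the outer expansion.
q(0) = 1
q′(0) = 0
q′′(0) = 1
q′′′(0) = 0
q^(4)(0) = -3
q^(5)(0) = 0
q^(6)(0) = 45

u^6/16 - u^4/8 + u^2/2 + 1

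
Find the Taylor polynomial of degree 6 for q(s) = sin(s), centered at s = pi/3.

-sqrt(3)*(s - pi/3)^6/1440 + (s - pi/3)^5/240 + sqrt(3)*(s - pi/3)^4/48 - (s - pi/3)^3/12 - sqrt(3)*(s - pi/3)^2/4 + (s - pi/3)/2 + sqrt(3)/2

q(pi/3) = sqrt(3)/2
q′(pi/3) = 1/2
q′′(pi/3) = -sqrt(3)/2
q′′′(pi/3) = -1/2
q^(4)(pi/3) = sqrt(3)/2
q^(5)(pi/3) = 1/2
q^(6)(pi/3) = -sqrt(3)/2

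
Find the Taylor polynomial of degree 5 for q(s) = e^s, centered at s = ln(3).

q(ln(3)) = 3
q′(ln(3)) = 3
q′′(ln(3)) = 3
q′′′(ln(3)) = 3
q^(4)(ln(3)) = 3
q^(5)(ln(3)) = 3
Then c_k = q^(k)(ln(3))/k! gives each Taylor coefficient.

(s - ln(3))^5/40 + (s - ln(3))^4/8 + (s - ln(3))^3/2 + 3*(s - ln(3))^2/2 + 3*(s - ln(3)) + 3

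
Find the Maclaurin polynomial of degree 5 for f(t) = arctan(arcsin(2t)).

52*t^5/15 - 4*t^3/3 + 2*t

Compose series: expand the inner function first, then feed it into the outer expansion.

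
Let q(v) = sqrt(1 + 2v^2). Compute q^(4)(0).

The coefficient of v^4 in the expansion is -1/2, so q^(4)(0) = 4! * (-1/2) = -12.

-12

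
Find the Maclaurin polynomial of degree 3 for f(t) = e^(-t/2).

-t^3/48 + t^2/8 - t/2 + 1

[t^0] = 1;  [t^1] = -1/2;  [t^2] = 1/8;  [t^3] = -1/48.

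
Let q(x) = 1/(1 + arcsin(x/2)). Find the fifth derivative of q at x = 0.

-189/32

Plug the Maclaurin series of the inner function into that of the outer and collect terms.
The coefficient of x^5 in the expansion is -63/1280, so q^(5)(0) = 5! * (-63/1280) = -189/32.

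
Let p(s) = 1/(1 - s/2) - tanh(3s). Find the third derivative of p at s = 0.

219/4

Expand each term separately and add.
From the series, [s^3] p = 73/8; multiply by 3! = 6 to get 219/4.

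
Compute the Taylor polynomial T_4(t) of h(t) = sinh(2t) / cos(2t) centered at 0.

16*t^3/3 + 2*t

Divide the numerator series by the denominator series (power-series long division).
h(0) = 0
h′(0) = 2
h′′(0) = 0
h′′′(0) = 32
h^(4)(0) = 0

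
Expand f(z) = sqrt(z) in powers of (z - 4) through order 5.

f(4) = 2
f′(4) = 1/4
f′′(4) = -1/32
f′′′(4) = 3/256
f^(4)(4) = -15/2048
f^(5)(4) = 105/16384
Dividing each by k! gives the coefficients c_0, ..., c_5.

7*(z - 4)^5/131072 - 5*(z - 4)^4/16384 + (z - 4)^3/512 - (z - 4)^2/64 + (z - 4)/4 + 2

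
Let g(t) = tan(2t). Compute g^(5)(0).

The coefficient of t^5 in the expansion is 64/15, so g^(5)(0) = 5! * (64/15) = 512.

512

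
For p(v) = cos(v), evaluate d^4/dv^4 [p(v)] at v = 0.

1

The coefficient of v^4 in the expansion is 1/24, so p^(4)(0) = 4! * (1/24) = 1.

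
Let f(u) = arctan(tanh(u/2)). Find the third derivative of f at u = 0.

Let u equal the inner series; expand the outer function in u and truncate.
The coefficient of u^3 in the expansion is -1/12, so f′′′(0) = 3! * (-1/12) = -1/2.

-1/2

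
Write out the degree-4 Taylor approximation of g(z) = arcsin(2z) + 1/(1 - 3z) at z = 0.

81*z^4 + 85*z^3/3 + 9*z^2 + 5*z + 1

Combine the two series term by term.
g(0) = 1
g′(0) = 5
g′′(0) = 18
g′′′(0) = 170
g^(4)(0) = 1944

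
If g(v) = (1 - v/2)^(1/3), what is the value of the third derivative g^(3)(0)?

Apply the Taylor formula c_k = f^(k)(a)/k!.
The coefficient of v^3 in the expansion is -5/648, so g′′′(0) = 3! * (-5/648) = -5/108.

-5/108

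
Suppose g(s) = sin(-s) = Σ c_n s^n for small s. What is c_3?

1/6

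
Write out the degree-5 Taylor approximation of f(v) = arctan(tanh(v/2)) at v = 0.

v^5/48 - v^3/12 + v/2

Let u equal the inner series; expand the outer function in u and truncate.
[v^0] = 0;  [v^1] = 1/2;  [v^2] = 0;  [v^3] = -1/12;  [v^4] = 0;  [v^5] = 1/48.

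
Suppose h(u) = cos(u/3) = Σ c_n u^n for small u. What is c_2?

-1/18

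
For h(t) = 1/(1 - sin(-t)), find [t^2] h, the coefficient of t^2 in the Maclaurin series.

1

Compose series: expand the inner function first, then feed it into the outer expansion.
[t^0] = 1;  [t^1] = -1;  [t^2] = 1.
So c_2 = h′′(0)/2! = 1.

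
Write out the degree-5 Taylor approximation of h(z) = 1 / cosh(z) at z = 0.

Write the quotient as an unknown series and match coefficients against numerator = denominator · series.
h(0) = 1
h′(0) = 0
h′′(0) = -1
h′′′(0) = 0
h^(4)(0) = 5
h^(5)(0) = 0

5*z^4/24 - z^2/2 + 1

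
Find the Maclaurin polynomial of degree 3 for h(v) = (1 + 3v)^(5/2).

h(0) = 1
h′(0) = 15/2
h′′(0) = 135/4
h′′′(0) = 405/8
Dividing each by k! gives the coefficients c_0, ..., c_3.

135*v^3/16 + 135*v^2/8 + 15*v/2 + 1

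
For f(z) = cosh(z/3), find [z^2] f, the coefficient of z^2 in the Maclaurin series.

Differentiate repeatedly and evaluate at the center.

1/18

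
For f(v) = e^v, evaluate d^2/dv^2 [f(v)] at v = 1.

The coefficient of (v - 1)^2 in the expansion is e/2, so f′′(1) = 2! * (e/2) = e.

e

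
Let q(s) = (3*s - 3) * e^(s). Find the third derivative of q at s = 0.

6

Distribute the polynomial across the series and collect like powers.
The coefficient of s^3 in the expansion is 1, so q′′′(0) = 3! * (1) = 6.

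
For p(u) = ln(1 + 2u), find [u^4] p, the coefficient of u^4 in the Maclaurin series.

p(0) = 0
p′(0) = 2
p′′(0) = -4
p′′′(0) = 16
p^(4)(0) = -96

-4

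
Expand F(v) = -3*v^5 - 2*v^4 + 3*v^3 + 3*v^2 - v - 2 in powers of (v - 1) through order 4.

F(1) = -2
F′(1) = -9
F′′(1) = -60
F′′′(1) = -210
F^(4)(1) = -408

-17*(v - 1)^4 - 35*(v - 1)^3 - 30*(v - 1)^2 - 9*(v - 1) - 2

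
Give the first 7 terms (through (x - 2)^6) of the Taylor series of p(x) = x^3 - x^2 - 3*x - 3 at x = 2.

(x - 2)^3 + 5*(x - 2)^2 + 5*(x - 2) - 5

p(2) = -5
p′(2) = 5
p′′(2) = 10
p′′′(2) = 6
p^(4)(2) = 0
p^(5)(2) = 0
p^(6)(2) = 0
Dividing each by k! gives the coefficients c_0, ..., c_6.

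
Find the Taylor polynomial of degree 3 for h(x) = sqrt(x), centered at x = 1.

Apply the Taylor formula c_k = f^(k)(a)/k!.
h(1) = 1
h′(1) = 1/2
h′′(1) = -1/4
h′′′(1) = 3/8
The Taylor polynomial is Σ h^(k)(1)/k! · (x - 1)^k.

(x - 1)^3/16 - (x - 1)^2/8 + (x - 1)/2 + 1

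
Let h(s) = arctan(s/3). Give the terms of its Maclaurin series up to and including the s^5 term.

s^5/1215 - s^3/81 + s/3

h(0) = 0
h′(0) = 1/3
h′′(0) = 0
h′′′(0) = -2/27
h^(4)(0) = 0
h^(5)(0) = 8/81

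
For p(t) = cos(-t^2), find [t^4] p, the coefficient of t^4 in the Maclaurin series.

p(0) = 1
p′(0) = 0
p′′(0) = 0
p′′′(0) = 0
p^(4)(0) = -12
Dividing each by k! gives the coefficients c_0, ..., c_4.

-1/2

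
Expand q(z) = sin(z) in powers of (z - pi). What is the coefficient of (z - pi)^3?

1/6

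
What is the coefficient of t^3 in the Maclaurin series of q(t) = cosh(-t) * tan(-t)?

-5/6

Multiply the two series term by term and collect like powers.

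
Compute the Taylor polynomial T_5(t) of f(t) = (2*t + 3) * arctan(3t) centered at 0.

729*t^5/5 - 18*t^4 - 27*t^3 + 6*t^2 + 9*t

Distribute the polynomial across the series and collect like powers.
f(0) = 0
f′(0) = 9
f′′(0) = 12
f′′′(0) = -162
f^(4)(0) = -432
f^(5)(0) = 17496
Then c_k = f^(k)(0)/k! gives each Taylor coefficient.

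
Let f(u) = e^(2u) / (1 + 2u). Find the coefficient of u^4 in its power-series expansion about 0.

Take the Cauchy product of the two expansions.
f(0) = 1
f′(0) = 0
f′′(0) = 4
f′′′(0) = -16
f^(4)(0) = 144

6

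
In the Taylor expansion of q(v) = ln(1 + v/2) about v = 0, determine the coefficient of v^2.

Differentiate repeatedly and evaluate at the center.
So c_2 = q′′(0)/2! = -1/8.

-1/8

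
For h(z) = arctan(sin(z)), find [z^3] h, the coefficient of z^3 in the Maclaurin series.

-1/2

Compose series: expand the inner function first, then feed it into the outer expansion.
h(0) = 0
h′(0) = 1
h′′(0) = 0
h′′′(0) = -3
The Taylor polynomial is Σ h^(k)(0)/k! · z^k.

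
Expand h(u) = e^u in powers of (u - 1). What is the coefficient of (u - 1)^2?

e/2

Compute the successive derivatives at the expansion point and divide by k!.
[(u - 1)^0] = e;  [(u - 1)^1] = e;  [(u - 1)^2] = e/2.
So c_2 = h′′(1)/2! = e/2.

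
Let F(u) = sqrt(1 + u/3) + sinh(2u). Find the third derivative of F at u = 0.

Expand each term separately and add.
The coefficient of u^3 in the expansion is 577/432, so F′′′(0) = 3! * (577/432) = 577/72.

577/72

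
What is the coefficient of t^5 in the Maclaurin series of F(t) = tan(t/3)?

2/3645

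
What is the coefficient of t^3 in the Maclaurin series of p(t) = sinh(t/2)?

[t^0] = 0;  [t^1] = 1/2;  [t^2] = 0;  [t^3] = 1/48.

1/48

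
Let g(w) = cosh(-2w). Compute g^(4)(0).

16

Compute the successive derivatives at the expansion point and divide by k!.
The coefficient of w^4 in the expansion is 2/3, so g^(4)(0) = 4! * (2/3) = 16.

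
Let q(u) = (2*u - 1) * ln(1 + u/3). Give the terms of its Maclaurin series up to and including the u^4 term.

u^4/36 - 10*u^3/81 + 13*u^2/18 - u/3

Multiply each power in the prefactor through the base expansion.
q(0) = 0
q′(0) = -1/3
q′′(0) = 13/9
q′′′(0) = -20/27
q^(4)(0) = 2/3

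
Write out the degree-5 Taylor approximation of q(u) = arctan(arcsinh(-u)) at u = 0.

-53*u^5/120 + u^3/2 - u

Substitute the inner expansion into the outer series and collect powers.
[u^0] = 0;  [u^1] = -1;  [u^2] = 0;  [u^3] = 1/2;  [u^4] = 0;  [u^5] = -53/120.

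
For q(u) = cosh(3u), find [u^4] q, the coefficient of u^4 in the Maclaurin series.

q(0) = 1
q′(0) = 0
q′′(0) = 9
q′′′(0) = 0
q^(4)(0) = 81
So c_4 = q^(4)(0)/4! = 27/8.

27/8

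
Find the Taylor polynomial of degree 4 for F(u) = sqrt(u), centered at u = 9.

-5*(u - 9)^4/279936 + (u - 9)^3/3888 - (u - 9)^2/216 + (u - 9)/6 + 3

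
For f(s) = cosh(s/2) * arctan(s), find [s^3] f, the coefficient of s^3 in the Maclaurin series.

-5/24

Expand each factor separately, then convolve coefficients.
f(0) = 0
f′(0) = 1
f′′(0) = 0
f′′′(0) = -5/4
So c_3 = f′′′(0)/3! = -5/24.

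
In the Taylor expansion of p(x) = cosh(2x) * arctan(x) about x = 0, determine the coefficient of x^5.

1/5

Expand each factor separately, then convolve coefficients.
[x^0] = 0;  [x^1] = 1;  [x^2] = 0;  [x^3] = 5/3;  [x^4] = 0;  [x^5] = 1/5.
So c_5 = p^(5)(0)/5! = 1/5.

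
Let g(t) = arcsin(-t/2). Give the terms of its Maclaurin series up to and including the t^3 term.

-t^3/48 - t/2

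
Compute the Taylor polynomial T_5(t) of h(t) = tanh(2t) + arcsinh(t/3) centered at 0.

Add the two expansions coefficient-wise.
h(0) = 0
h′(0) = 7/3
h′′(0) = 0
h′′′(0) = -433/27
h^(4)(0) = 0
h^(5)(0) = 13825/27
The Taylor polynomial is Σ h^(k)(0)/k! · t^k.

2765*t^5/648 - 433*t^3/162 + 7*t/3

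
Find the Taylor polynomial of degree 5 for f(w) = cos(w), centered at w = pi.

Compute the successive derivatives at the expansion point and divide by k!.
f(pi) = -1
f′(pi) = 0
f′′(pi) = 1
f′′′(pi) = 0
f^(4)(pi) = -1
f^(5)(pi) = 0
Dividing each by k! gives the coefficients c_0, ..., c_5.

-(w - pi)^4/24 + (w - pi)^2/2 - 1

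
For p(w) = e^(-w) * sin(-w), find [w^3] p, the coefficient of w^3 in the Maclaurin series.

Expand each factor separately, then convolve coefficients.

-1/3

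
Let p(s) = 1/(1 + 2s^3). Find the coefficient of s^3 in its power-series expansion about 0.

-2

Compute the successive derivatives at the expansion point and divide by k!.
p(0) = 1
p′(0) = 0
p′′(0) = 0
p′′′(0) = -12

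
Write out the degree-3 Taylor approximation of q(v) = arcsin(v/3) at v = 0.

v^3/162 + v/3

q(0) = 0
q′(0) = 1/3
q′′(0) = 0
q′′′(0) = 1/27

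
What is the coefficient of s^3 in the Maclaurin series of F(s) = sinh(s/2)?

c_3 = F′′′(0)/3! = 1/48.

1/48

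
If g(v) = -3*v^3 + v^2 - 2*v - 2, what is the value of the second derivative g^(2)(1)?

Differentiate repeatedly and evaluate at the center.
From the series, [(v - 1)^2] g = -8; multiply by 2! = 2 to get -16.

-16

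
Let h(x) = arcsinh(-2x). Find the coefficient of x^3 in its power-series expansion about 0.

Differentiate repeatedly and evaluate at the center.
h(0) = 0
h′(0) = -2
h′′(0) = 0
h′′′(0) = 8

4/3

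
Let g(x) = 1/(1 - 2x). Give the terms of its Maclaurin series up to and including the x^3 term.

g(0) = 1
g′(0) = 2
g′′(0) = 8
g′′′(0) = 48
Then c_k = g^(k)(0)/k! gives each Taylor coefficient.

8*x^3 + 4*x^2 + 2*x + 1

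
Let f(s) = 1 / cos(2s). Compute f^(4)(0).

Divide the numerator series by the denominator series (power-series long division).
From the series, [s^4] f = 10/3; multiply by 4! = 24 to get 80.

80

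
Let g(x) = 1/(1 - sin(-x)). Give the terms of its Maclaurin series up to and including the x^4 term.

2*x^4/3 - 5*x^3/6 + x^2 - x + 1

Let u equal the inner series; expand the outer function in u and truncate.
g(0) = 1
g′(0) = -1
g′′(0) = 2
g′′′(0) = -5
g^(4)(0) = 16
The Taylor polynomial is Σ g^(k)(0)/k! · x^k.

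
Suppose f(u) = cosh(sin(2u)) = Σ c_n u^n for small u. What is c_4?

Compose series: expand the inner function first, then feed it into the outer expansion.
[u^0] = 1;  [u^1] = 0;  [u^2] = 2;  [u^3] = 0;  [u^4] = -2.

-2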